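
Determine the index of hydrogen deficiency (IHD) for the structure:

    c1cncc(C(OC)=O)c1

5

Molecular formula from the SMILES: C7H7NO2.
DoU = (2C + 2 + N − H − X)/2 = (2·7 + 2 + 1 − 7 − 0)/2 = 10/2 = 5.
(Structurally: 1 ring(s) + 4 π bond(s) = 5.)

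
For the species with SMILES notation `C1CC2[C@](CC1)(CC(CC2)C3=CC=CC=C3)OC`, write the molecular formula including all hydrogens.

Heavy atoms from the SMILES: 17 C, 1 O.
Implicit hydrogens by atom environment:
  7 × C: 2 H each → 14
  5 × C (aromatic): 1 H each → 5
  2 × C: 1 H each → 2
  1 × C: 3 H
  1 × C: no H
  1 × C (aromatic): no H
  1 × O: no H
  Total hydrogens = 24.
Molecular formula: C17H24O

C17H24O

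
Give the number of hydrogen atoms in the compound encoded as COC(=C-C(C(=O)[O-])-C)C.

Hydrogens are implicit in SMILES; fill each atom to its normal valence:
  3 × C: 3 H each → 9
  2 × C: 1 H each → 2
  2 × C: no H
  2 × O: no H
  1 × O (charge -1): no H
  Total hydrogens = 11.

11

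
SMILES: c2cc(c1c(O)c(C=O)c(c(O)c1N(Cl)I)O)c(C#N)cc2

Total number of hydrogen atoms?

8

Hydrogens are implicit in SMILES; fill each atom to its normal valence:
  8 × C (aromatic): no H
  4 × C (aromatic): 1 H each → 4
  3 × O: 1 H each → 3
  2 × N: no H
  1 × C: 1 H
  1 × C: no H
  1 × Cl: no H
  1 × I: no H
  1 × O: no H
  Total hydrogens = 8.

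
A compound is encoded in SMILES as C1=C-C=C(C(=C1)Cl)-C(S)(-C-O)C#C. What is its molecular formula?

C10H9ClOS

Heavy atoms from the SMILES: 10 C, 1 Cl, 1 O, 1 S.
Implicit hydrogens by atom environment:
  4 × C (aromatic): 1 H each → 4
  2 × C: no H
  2 × C (aromatic): no H
  1 × C: 2 H
  1 × C: 1 H
  1 × Cl: no H
  1 × O: 1 H
  1 × S: 1 H
  Total hydrogens = 9.
Molecular formula: C10H9ClOS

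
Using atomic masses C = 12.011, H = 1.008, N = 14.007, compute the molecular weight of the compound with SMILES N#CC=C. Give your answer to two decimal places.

53.06

Molecular formula: C3H3N.
M = 3×12.011 + 3×1.008 + 1×14.007 = 53.06 g/mol.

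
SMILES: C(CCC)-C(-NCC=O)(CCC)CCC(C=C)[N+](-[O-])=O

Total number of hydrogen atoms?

Hydrogens are implicit in SMILES; fill each atom to its normal valence:
  9 × C: 2 H each → 18
  3 × C: 1 H each → 3
  2 × C: 3 H each → 6
  2 × O: no H
  1 × C: no H
  1 × N: 1 H
  1 × N (charge +1): no H
  1 × O (charge -1): no H
  Total hydrogens = 28.

28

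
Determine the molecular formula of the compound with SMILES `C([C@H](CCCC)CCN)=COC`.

C10H21NO

Heavy atoms from the SMILES: 10 C, 1 N, 1 O.
Implicit hydrogens by atom environment:
  5 × C: 2 H each → 10
  3 × C: 1 H each → 3
  2 × C: 3 H each → 6
  1 × N: 2 H
  1 × O: no H
  Total hydrogens = 21.
Molecular formula: C10H21NO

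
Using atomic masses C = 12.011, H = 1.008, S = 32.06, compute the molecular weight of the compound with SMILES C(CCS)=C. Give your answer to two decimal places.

Molecular formula: C4H8S.
M = 4×12.011 + 8×1.008 + 1×32.06 = 88.17 g/mol.

88.17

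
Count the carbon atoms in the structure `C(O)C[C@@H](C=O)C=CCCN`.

The symbol for carbon appears 8 times in the SMILES.

8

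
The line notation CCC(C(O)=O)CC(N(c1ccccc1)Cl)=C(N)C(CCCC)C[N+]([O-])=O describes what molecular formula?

Heavy atoms from the SMILES: 19 C, 1 Cl, 3 N, 4 O.
Implicit hydrogens by atom environment:
  6 × C: 2 H each → 12
  5 × C (aromatic): 1 H each → 5
  3 × C: no H
  2 × C: 3 H each → 6
  2 × C: 1 H each → 2
  2 × O: no H
  1 × C (aromatic): no H
  1 × Cl: no H
  1 × N: 2 H
  1 × N (charge +1): no H
  1 × N: no H
  1 × O: 1 H
  1 × O (charge -1): no H
  Total hydrogens = 28.
Molecular formula: C19H28ClN3O4

C19H28ClN3O4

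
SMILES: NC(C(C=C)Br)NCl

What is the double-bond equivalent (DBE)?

Molecular formula from the SMILES: C4H8BrClN2.
DoU = (2C + 2 + N − H − X)/2 = (2·4 + 2 + 2 − 8 − 2)/2 = 2/2 = 1.
(Structurally: 0 ring(s) + 1 π bond(s) = 1.)

1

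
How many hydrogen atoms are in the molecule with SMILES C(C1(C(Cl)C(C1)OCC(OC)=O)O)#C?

11

Hydrogens are implicit in SMILES; fill each atom to its normal valence:
  3 × C: 1 H each → 3
  3 × C: no H
  3 × O: no H
  2 × C: 2 H each → 4
  1 × C: 3 H
  1 × Cl: no H
  1 × O: 1 H
  Total hydrogens = 11.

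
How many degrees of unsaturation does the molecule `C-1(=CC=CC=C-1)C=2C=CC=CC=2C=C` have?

Molecular formula from the SMILES: C14H12.
DoU = (2C + 2 + N − H − X)/2 = (2·14 + 2 + 0 − 12 − 0)/2 = 18/2 = 9.
(Structurally: 2 ring(s) + 7 π bond(s) = 9.)

9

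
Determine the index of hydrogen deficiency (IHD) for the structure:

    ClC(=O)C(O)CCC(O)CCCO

Molecular formula from the SMILES: C8H15ClO4.
DoU = (2C + 2 + N − H − X)/2 = (2·8 + 2 + 0 − 15 − 1)/2 = 2/2 = 1.
(Structurally: 0 ring(s) + 1 π bond(s) = 1.)

1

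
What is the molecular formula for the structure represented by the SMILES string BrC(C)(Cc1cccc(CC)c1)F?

Heavy atoms from the SMILES: 1 Br, 11 C, 1 F.
Implicit hydrogens by atom environment:
  4 × C (aromatic): 1 H each → 4
  2 × C: 3 H each → 6
  2 × C: 2 H each → 4
  2 × C (aromatic): no H
  1 × Br: no H
  1 × C: no H
  1 × F: no H
  Total hydrogens = 14.
Molecular formula: C11H14BrF

C11H14BrF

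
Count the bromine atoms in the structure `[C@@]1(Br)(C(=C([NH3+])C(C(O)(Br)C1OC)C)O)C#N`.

2

The symbol for bromine appears 2 times in the SMILES.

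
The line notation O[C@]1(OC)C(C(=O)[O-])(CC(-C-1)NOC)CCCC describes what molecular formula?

Heavy atoms from the SMILES: 12 C, 1 N, 5 O.
Implicit hydrogens by atom environment:
  5 × C: 2 H each → 10
  3 × C: 3 H each → 9
  3 × C: no H
  3 × O: no H
  1 × C: 1 H
  1 × N: 1 H
  1 × O: 1 H
  1 × O (charge -1): no H
  Total hydrogens = 22.
Net charge -1.
Molecular formula: C12H22NO5-

C12H22NO5-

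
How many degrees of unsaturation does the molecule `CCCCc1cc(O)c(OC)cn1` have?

Molecular formula from the SMILES: C10H15NO2.
DoU = (2C + 2 + N − H − X)/2 = (2·10 + 2 + 1 − 15 − 0)/2 = 8/2 = 4.
(Structurally: 1 ring(s) + 3 π bond(s) = 4.)

4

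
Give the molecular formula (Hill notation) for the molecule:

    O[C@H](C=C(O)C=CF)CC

C7H11FO2

Heavy atoms from the SMILES: 7 C, 1 F, 2 O.
Implicit hydrogens by atom environment:
  4 × C: 1 H each → 4
  2 × O: 1 H each → 2
  1 × C: 3 H
  1 × C: 2 H
  1 × C: no H
  1 × F: no H
  Total hydrogens = 11.
Molecular formula: C7H11FO2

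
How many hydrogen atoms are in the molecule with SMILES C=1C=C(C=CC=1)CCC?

12

Hydrogens are implicit in SMILES; fill each atom to its normal valence:
  5 × C (aromatic): 1 H each → 5
  2 × C: 2 H each → 4
  1 × C: 3 H
  1 × C (aromatic): no H
  Total hydrogens = 12.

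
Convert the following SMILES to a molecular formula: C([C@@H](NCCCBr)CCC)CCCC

C12H26BrN

Heavy atoms from the SMILES: 1 Br, 12 C, 1 N.
Implicit hydrogens by atom environment:
  9 × C: 2 H each → 18
  2 × C: 3 H each → 6
  1 × Br: no H
  1 × C: 1 H
  1 × N: 1 H
  Total hydrogens = 26.
Molecular formula: C12H26BrN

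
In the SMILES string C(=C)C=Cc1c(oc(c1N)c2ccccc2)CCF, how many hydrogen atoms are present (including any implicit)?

Hydrogens are implicit in SMILES; fill each atom to its normal valence:
  5 × C (aromatic): 1 H each → 5
  5 × C (aromatic): no H
  3 × C: 2 H each → 6
  3 × C: 1 H each → 3
  1 × F: no H
  1 × N: 2 H
  1 × O (aromatic): no H
  Total hydrogens = 16.

16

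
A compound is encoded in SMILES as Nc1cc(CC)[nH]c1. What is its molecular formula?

Heavy atoms from the SMILES: 6 C, 2 N.
Implicit hydrogens by atom environment:
  2 × C (aromatic): 1 H each → 2
  2 × C (aromatic): no H
  1 × C: 3 H
  1 × C: 2 H
  1 × N: 2 H
  1 × N (aromatic): 1 H
  Total hydrogens = 10.
Molecular formula: C6H10N2

C6H10N2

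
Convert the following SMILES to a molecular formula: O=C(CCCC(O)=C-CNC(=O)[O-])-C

Heavy atoms from the SMILES: 9 C, 1 N, 4 O.
Implicit hydrogens by atom environment:
  4 × C: 2 H each → 8
  3 × C: no H
  2 × O: no H
  1 × C: 3 H
  1 × C: 1 H
  1 × N: 1 H
  1 × O: 1 H
  1 × O (charge -1): no H
  Total hydrogens = 14.
Net charge -1.
Molecular formula: C9H14NO4-

C9H14NO4-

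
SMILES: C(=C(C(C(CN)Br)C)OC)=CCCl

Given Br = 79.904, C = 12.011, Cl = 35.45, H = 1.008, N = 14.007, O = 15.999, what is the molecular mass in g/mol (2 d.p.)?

268.58

Molecular formula: C9H15BrClNO.
M = 1×79.904 + 9×12.011 + 1×35.45 + 15×1.008 + 1×14.007 + 1×15.999 = 268.58 g/mol.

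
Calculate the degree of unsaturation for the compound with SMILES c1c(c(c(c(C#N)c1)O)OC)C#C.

Molecular formula from the SMILES: C10H7NO2.
DoU = (2C + 2 + N − H − X)/2 = (2·10 + 2 + 1 − 7 − 0)/2 = 16/2 = 8.
(Structurally: 1 ring(s) + 7 π bond(s) = 8.)

8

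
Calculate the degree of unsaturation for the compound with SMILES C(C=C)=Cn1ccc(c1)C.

5

Molecular formula from the SMILES: C9H11N.
DoU = (2C + 2 + N − H − X)/2 = (2·9 + 2 + 1 − 11 − 0)/2 = 10/2 = 5.
(Structurally: 1 ring(s) + 4 π bond(s) = 5.)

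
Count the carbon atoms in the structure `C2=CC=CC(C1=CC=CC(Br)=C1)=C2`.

12

The symbol for carbon appears 12 times in the SMILES.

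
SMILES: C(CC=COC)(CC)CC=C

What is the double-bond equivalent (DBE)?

2

Molecular formula from the SMILES: C10H18O.
DoU = (2C + 2 + N − H − X)/2 = (2·10 + 2 + 0 − 18 − 0)/2 = 4/2 = 2.
(Structurally: 0 ring(s) + 2 π bond(s) = 2.)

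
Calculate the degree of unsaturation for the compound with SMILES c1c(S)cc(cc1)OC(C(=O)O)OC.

Molecular formula from the SMILES: C9H10O4S.
DoU = (2C + 2 + N − H − X)/2 = (2·9 + 2 + 0 − 10 − 0)/2 = 10/2 = 5.
(Structurally: 1 ring(s) + 4 π bond(s) = 5.)

5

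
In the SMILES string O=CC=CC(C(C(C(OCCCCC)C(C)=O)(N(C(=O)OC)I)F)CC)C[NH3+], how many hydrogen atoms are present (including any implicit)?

33

Hydrogens are implicit in SMILES; fill each atom to its normal valence:
  6 × C: 2 H each → 12
  6 × C: 1 H each → 6
  5 × O: no H
  4 × C: 3 H each → 12
  3 × C: no H
  1 × F: no H
  1 × I: no H
  1 × N (charge +1): 3 H
  1 × N: no H
  Total hydrogens = 33.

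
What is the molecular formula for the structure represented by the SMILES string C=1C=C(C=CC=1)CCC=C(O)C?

Heavy atoms from the SMILES: 11 C, 1 O.
Implicit hydrogens by atom environment:
  5 × C (aromatic): 1 H each → 5
  2 × C: 2 H each → 4
  1 × C: 3 H
  1 × C: 1 H
  1 × C: no H
  1 × C (aromatic): no H
  1 × O: 1 H
  Total hydrogens = 14.
Molecular formula: C11H14O

C11H14O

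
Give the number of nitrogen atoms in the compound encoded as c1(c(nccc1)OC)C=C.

1

The symbol for nitrogen appears 1 time in the SMILES.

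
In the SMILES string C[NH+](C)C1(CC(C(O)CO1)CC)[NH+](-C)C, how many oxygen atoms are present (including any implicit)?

2

The symbol for oxygen appears 2 times in the SMILES.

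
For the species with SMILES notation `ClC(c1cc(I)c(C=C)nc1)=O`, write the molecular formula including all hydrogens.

Heavy atoms from the SMILES: 8 C, 1 Cl, 1 I, 1 N, 1 O.
Implicit hydrogens by atom environment:
  3 × C (aromatic): no H
  2 × C (aromatic): 1 H each → 2
  1 × C: 2 H
  1 × C: 1 H
  1 × C: no H
  1 × Cl: no H
  1 × I: no H
  1 × N (aromatic): no H
  1 × O: no H
  Total hydrogens = 5.
Molecular formula: C8H5ClINO

C8H5ClINO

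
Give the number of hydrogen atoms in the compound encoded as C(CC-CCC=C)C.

Hydrogens are implicit in SMILES; fill each atom to its normal valence:
  6 × C: 2 H each → 12
  1 × C: 3 H
  1 × C: 1 H
  Total hydrogens = 16.

16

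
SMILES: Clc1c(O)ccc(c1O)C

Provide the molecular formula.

Heavy atoms from the SMILES: 7 C, 1 Cl, 2 O.
Implicit hydrogens by atom environment:
  4 × C (aromatic): no H
  2 × C (aromatic): 1 H each → 2
  2 × O: 1 H each → 2
  1 × C: 3 H
  1 × Cl: no H
  Total hydrogens = 7.
Molecular formula: C7H7ClO2

C7H7ClO2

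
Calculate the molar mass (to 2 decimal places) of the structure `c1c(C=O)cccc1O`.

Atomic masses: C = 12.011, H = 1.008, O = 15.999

122.12

Molecular formula: C7H6O2.
M = 7×12.011 + 6×1.008 + 2×15.999 = 122.12 g/mol.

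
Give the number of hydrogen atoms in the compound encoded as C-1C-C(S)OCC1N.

Hydrogens are implicit in SMILES; fill each atom to its normal valence:
  3 × C: 2 H each → 6
  2 × C: 1 H each → 2
  1 × N: 2 H
  1 × O: no H
  1 × S: 1 H
  Total hydrogens = 11.

11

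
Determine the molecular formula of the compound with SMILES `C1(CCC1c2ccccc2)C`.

C11H14

Heavy atoms from the SMILES: 11 C.
Implicit hydrogens by atom environment:
  5 × C (aromatic): 1 H each → 5
  2 × C: 2 H each → 4
  2 × C: 1 H each → 2
  1 × C: 3 H
  1 × C (aromatic): no H
  Total hydrogens = 14.
Molecular formula: C11H14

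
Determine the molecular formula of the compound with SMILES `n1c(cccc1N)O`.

Heavy atoms from the SMILES: 5 C, 2 N, 1 O.
Implicit hydrogens by atom environment:
  3 × C (aromatic): 1 H each → 3
  2 × C (aromatic): no H
  1 × N: 2 H
  1 × N (aromatic): no H
  1 × O: 1 H
  Total hydrogens = 6.
Molecular formula: C5H6N2O

C5H6N2O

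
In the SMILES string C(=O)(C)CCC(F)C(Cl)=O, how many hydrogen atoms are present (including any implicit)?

8

Hydrogens are implicit in SMILES; fill each atom to its normal valence:
  2 × C: 2 H each → 4
  2 × C: no H
  2 × O: no H
  1 × C: 3 H
  1 × C: 1 H
  1 × Cl: no H
  1 × F: no H
  Total hydrogens = 8.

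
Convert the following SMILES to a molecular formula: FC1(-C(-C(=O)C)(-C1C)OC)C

C8H13FO2

Heavy atoms from the SMILES: 8 C, 1 F, 2 O.
Implicit hydrogens by atom environment:
  4 × C: 3 H each → 12
  3 × C: no H
  2 × O: no H
  1 × C: 1 H
  1 × F: no H
  Total hydrogens = 13.
Molecular formula: C8H13FO2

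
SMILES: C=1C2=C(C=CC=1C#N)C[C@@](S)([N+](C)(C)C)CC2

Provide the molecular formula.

C14H19N2S+

Heavy atoms from the SMILES: 14 C, 2 N, 1 S.
Implicit hydrogens by atom environment:
  3 × C: 3 H each → 9
  3 × C: 2 H each → 6
  3 × C (aromatic): 1 H each → 3
  3 × C (aromatic): no H
  2 × C: no H
  1 × N: no H
  1 × N (charge +1): no H
  1 × S: 1 H
  Total hydrogens = 19.
Net charge +1.
Molecular formula: C14H19N2S+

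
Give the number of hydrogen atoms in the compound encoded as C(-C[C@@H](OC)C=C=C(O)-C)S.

Hydrogens are implicit in SMILES; fill each atom to its normal valence:
  2 × C: 3 H each → 6
  2 × C: 2 H each → 4
  2 × C: 1 H each → 2
  2 × C: no H
  1 × O: 1 H
  1 × O: no H
  1 × S: 1 H
  Total hydrogens = 14.

14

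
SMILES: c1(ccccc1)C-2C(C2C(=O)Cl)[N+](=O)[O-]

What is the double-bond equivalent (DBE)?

7

Molecular formula from the SMILES: C10H8ClNO3.
DoU = (2C + 2 + N − H − X)/2 = (2·10 + 2 + 1 − 8 − 1)/2 = 14/2 = 7.
(Structurally: 2 ring(s) + 5 π bond(s) = 7.)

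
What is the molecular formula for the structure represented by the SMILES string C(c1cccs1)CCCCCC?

C11H18S

Heavy atoms from the SMILES: 11 C, 1 S.
Implicit hydrogens by atom environment:
  6 × C: 2 H each → 12
  3 × C (aromatic): 1 H each → 3
  1 × C: 3 H
  1 × C (aromatic): no H
  1 × S (aromatic): no H
  Total hydrogens = 18.
Molecular formula: C11H18S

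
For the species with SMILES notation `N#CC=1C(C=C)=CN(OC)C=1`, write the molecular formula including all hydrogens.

Heavy atoms from the SMILES: 8 C, 2 N, 1 O.
Implicit hydrogens by atom environment:
  2 × C (aromatic): 1 H each → 2
  2 × C (aromatic): no H
  1 × C: 3 H
  1 × C: 2 H
  1 × C: 1 H
  1 × C: no H
  1 × N (aromatic): no H
  1 × N: no H
  1 × O: no H
  Total hydrogens = 8.
Molecular formula: C8H8N2O

C8H8N2O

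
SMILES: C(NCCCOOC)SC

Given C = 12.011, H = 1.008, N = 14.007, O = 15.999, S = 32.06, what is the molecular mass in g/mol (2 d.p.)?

165.25

Molecular formula: C6H15NO2S.
M = 6×12.011 + 15×1.008 + 1×14.007 + 2×15.999 + 1×32.06 = 165.25 g/mol.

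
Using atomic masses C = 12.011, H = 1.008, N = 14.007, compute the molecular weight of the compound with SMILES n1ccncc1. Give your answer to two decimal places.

80.09

Molecular formula: C4H4N2.
M = 4×12.011 + 4×1.008 + 2×14.007 = 80.09 g/mol.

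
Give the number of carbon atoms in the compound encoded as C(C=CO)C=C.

The symbol for carbon appears 5 times in the SMILES.

5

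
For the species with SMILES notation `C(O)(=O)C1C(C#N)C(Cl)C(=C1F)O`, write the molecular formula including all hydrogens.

C7H5ClFNO3

Heavy atoms from the SMILES: 7 C, 1 Cl, 1 F, 1 N, 3 O.
Implicit hydrogens by atom environment:
  4 × C: no H
  3 × C: 1 H each → 3
  2 × O: 1 H each → 2
  1 × Cl: no H
  1 × F: no H
  1 × N: no H
  1 × O: no H
  Total hydrogens = 5.
Molecular formula: C7H5ClFNO3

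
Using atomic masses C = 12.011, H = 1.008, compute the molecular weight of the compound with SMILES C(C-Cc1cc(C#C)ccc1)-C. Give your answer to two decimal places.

158.24

Molecular formula: C12H14.
M = 12×12.011 + 14×1.008 = 158.24 g/mol.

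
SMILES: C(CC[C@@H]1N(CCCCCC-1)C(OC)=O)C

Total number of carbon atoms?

The symbol for carbon appears 13 times in the SMILES.

13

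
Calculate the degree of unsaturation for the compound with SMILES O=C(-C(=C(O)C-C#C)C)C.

4

Molecular formula from the SMILES: C8H10O2.
DoU = (2C + 2 + N − H − X)/2 = (2·8 + 2 + 0 − 10 − 0)/2 = 8/2 = 4.
(Structurally: 0 ring(s) + 4 π bond(s) = 4.)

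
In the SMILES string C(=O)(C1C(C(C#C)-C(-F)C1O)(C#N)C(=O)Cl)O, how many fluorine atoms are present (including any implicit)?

1

The symbol for fluorine appears 1 time in the SMILES.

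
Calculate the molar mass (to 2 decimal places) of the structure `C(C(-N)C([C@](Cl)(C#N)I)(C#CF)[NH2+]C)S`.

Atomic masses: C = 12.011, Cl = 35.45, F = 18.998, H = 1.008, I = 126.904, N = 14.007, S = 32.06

Molecular formula: C8H11ClFIN3S+.
M = 8×12.011 + 1×35.45 + 1×18.998 + 11×1.008 + 1×126.904 + 3×14.007 + 1×32.06 = 362.61 g/mol.

362.61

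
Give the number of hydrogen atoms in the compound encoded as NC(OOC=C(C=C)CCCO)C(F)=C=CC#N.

15

Hydrogens are implicit in SMILES; fill each atom to its normal valence:
  4 × C: 2 H each → 8
  4 × C: 1 H each → 4
  4 × C: no H
  2 × O: no H
  1 × F: no H
  1 × N: 2 H
  1 × N: no H
  1 × O: 1 H
  Total hydrogens = 15.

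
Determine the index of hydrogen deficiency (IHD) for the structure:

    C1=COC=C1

3

Molecular formula from the SMILES: C4H4O.
DoU = (2C + 2 + N − H − X)/2 = (2·4 + 2 + 0 − 4 − 0)/2 = 6/2 = 3.
(Structurally: 1 ring(s) + 2 π bond(s) = 3.)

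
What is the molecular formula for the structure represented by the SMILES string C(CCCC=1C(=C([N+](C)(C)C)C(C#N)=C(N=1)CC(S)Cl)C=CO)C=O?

C18H25ClN3O2S+

Heavy atoms from the SMILES: 18 C, 1 Cl, 3 N, 2 O, 1 S.
Implicit hydrogens by atom environment:
  5 × C: 2 H each → 10
  5 × C (aromatic): no H
  4 × C: 1 H each → 4
  3 × C: 3 H each → 9
  1 × C: no H
  1 × Cl: no H
  1 × N (aromatic): no H
  1 × N: no H
  1 × N (charge +1): no H
  1 × O: 1 H
  1 × O: no H
  1 × S: 1 H
  Total hydrogens = 25.
Net charge +1.
Molecular formula: C18H25ClN3O2S+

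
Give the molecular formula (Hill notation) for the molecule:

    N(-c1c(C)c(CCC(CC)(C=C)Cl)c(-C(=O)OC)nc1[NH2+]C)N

C16H26ClN4O2+

Heavy atoms from the SMILES: 16 C, 1 Cl, 4 N, 2 O.
Implicit hydrogens by atom environment:
  5 × C (aromatic): no H
  4 × C: 3 H each → 12
  4 × C: 2 H each → 8
  2 × C: no H
  2 × O: no H
  1 × C: 1 H
  1 × Cl: no H
  1 × N (charge +1): 2 H
  1 × N: 2 H
  1 × N: 1 H
  1 × N (aromatic): no H
  Total hydrogens = 26.
Net charge +1.
Molecular formula: C16H26ClN4O2+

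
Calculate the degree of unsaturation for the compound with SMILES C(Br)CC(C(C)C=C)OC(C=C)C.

Molecular formula from the SMILES: C11H19BrO.
DoU = (2C + 2 + N − H − X)/2 = (2·11 + 2 + 0 − 19 − 1)/2 = 4/2 = 2.
(Structurally: 0 ring(s) + 2 π bond(s) = 2.)

2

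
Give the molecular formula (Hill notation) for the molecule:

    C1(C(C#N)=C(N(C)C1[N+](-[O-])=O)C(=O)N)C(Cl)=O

Heavy atoms from the SMILES: 8 C, 1 Cl, 4 N, 4 O.
Implicit hydrogens by atom environment:
  5 × C: no H
  3 × O: no H
  2 × C: 1 H each → 2
  2 × N: no H
  1 × C: 3 H
  1 × Cl: no H
  1 × N: 2 H
  1 × N (charge +1): no H
  1 × O (charge -1): no H
  Total hydrogens = 7.
Molecular formula: C8H7ClN4O4

C8H7ClN4O4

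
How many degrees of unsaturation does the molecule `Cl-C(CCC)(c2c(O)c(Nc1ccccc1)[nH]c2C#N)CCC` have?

Molecular formula from the SMILES: C18H22ClN3O.
DoU = (2C + 2 + N − H − X)/2 = (2·18 + 2 + 3 − 22 − 1)/2 = 18/2 = 9.
(Structurally: 2 ring(s) + 7 π bond(s) = 9.)

9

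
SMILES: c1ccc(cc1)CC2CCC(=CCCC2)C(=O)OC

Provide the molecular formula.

Heavy atoms from the SMILES: 17 C, 2 O.
Implicit hydrogens by atom environment:
  6 × C: 2 H each → 12
  5 × C (aromatic): 1 H each → 5
  2 × C: 1 H each → 2
  2 × C: no H
  2 × O: no H
  1 × C: 3 H
  1 × C (aromatic): no H
  Total hydrogens = 22.
Molecular formula: C17H22O2

C17H22O2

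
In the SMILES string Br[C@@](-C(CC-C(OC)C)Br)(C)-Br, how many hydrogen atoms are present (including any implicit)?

15

Hydrogens are implicit in SMILES; fill each atom to its normal valence:
  3 × Br: no H
  3 × C: 3 H each → 9
  2 × C: 2 H each → 4
  2 × C: 1 H each → 2
  1 × C: no H
  1 × O: no H
  Total hydrogens = 15.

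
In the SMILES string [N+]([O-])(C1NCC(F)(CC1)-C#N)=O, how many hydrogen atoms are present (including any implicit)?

8

Hydrogens are implicit in SMILES; fill each atom to its normal valence:
  3 × C: 2 H each → 6
  2 × C: no H
  1 × C: 1 H
  1 × F: no H
  1 × N: 1 H
  1 × N: no H
  1 × N (charge +1): no H
  1 × O: no H
  1 × O (charge -1): no H
  Total hydrogens = 8.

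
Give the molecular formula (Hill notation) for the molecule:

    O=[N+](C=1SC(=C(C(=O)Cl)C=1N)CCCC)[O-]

C9H11ClN2O3S

Heavy atoms from the SMILES: 9 C, 1 Cl, 2 N, 3 O, 1 S.
Implicit hydrogens by atom environment:
  4 × C (aromatic): no H
  3 × C: 2 H each → 6
  2 × O: no H
  1 × C: 3 H
  1 × C: no H
  1 × Cl: no H
  1 × N: 2 H
  1 × N (charge +1): no H
  1 × O (charge -1): no H
  1 × S (aromatic): no H
  Total hydrogens = 11.
Molecular formula: C9H11ClN2O3S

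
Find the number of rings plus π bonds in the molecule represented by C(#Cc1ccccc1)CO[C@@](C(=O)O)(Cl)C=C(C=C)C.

Molecular formula from the SMILES: C16H15ClO3.
DoU = (2C + 2 + N − H − X)/2 = (2·16 + 2 + 0 − 15 − 1)/2 = 18/2 = 9.
(Structurally: 1 ring(s) + 8 π bond(s) = 9.)

9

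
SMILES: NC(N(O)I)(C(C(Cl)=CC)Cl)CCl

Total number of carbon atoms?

The symbol for carbon appears 6 times in the SMILES. (Cl is a single chlorine, not C + l.)

6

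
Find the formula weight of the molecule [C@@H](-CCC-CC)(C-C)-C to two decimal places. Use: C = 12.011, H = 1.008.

128.26

Molecular formula: C9H20.
M = 9×12.011 + 20×1.008 = 128.26 g/mol.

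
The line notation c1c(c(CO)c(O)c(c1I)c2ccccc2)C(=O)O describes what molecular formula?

Heavy atoms from the SMILES: 14 C, 1 I, 4 O.
Implicit hydrogens by atom environment:
  6 × C (aromatic): 1 H each → 6
  6 × C (aromatic): no H
  3 × O: 1 H each → 3
  1 × C: 2 H
  1 × C: no H
  1 × I: no H
  1 × O: no H
  Total hydrogens = 11.
Molecular formula: C14H11IO4

C14H11IO4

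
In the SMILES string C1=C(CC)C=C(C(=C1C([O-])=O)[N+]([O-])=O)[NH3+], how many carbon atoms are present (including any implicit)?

The symbol for carbon appears 9 times in the SMILES.

9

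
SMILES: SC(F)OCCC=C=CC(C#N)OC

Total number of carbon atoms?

The symbol for carbon appears 9 times in the SMILES.

9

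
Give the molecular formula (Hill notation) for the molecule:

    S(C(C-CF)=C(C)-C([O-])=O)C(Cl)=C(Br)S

C8H8BrClFO2S2-

Heavy atoms from the SMILES: 1 Br, 8 C, 1 Cl, 1 F, 2 O, 2 S.
Implicit hydrogens by atom environment:
  5 × C: no H
  2 × C: 2 H each → 4
  1 × Br: no H
  1 × C: 3 H
  1 × Cl: no H
  1 × F: no H
  1 × O: no H
  1 × O (charge -1): no H
  1 × S: 1 H
  1 × S: no H
  Total hydrogens = 8.
Net charge -1.
Molecular formula: C8H8BrClFO2S2-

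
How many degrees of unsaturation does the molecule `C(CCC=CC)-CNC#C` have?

3

Molecular formula from the SMILES: C9H15N.
DoU = (2C + 2 + N − H − X)/2 = (2·9 + 2 + 1 − 15 − 0)/2 = 6/2 = 3.
(Structurally: 0 ring(s) + 3 π bond(s) = 3.)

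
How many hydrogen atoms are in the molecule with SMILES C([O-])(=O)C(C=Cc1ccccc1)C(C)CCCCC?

Hydrogens are implicit in SMILES; fill each atom to its normal valence:
  5 × C (aromatic): 1 H each → 5
  4 × C: 2 H each → 8
  4 × C: 1 H each → 4
  2 × C: 3 H each → 6
  1 × C: no H
  1 × C (aromatic): no H
  1 × O: no H
  1 × O (charge -1): no H
  Total hydrogens = 23.

23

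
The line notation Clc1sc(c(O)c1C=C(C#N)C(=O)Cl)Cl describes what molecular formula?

C8H2Cl3NO2S

Heavy atoms from the SMILES: 8 C, 3 Cl, 1 N, 2 O, 1 S.
Implicit hydrogens by atom environment:
  4 × C (aromatic): no H
  3 × C: no H
  3 × Cl: no H
  1 × C: 1 H
  1 × N: no H
  1 × O: 1 H
  1 × O: no H
  1 × S (aromatic): no H
  Total hydrogens = 2.
Molecular formula: C8H2Cl3NO2S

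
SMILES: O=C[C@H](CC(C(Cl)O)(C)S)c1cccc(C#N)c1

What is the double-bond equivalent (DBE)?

7

Molecular formula from the SMILES: C13H14ClNO2S.
DoU = (2C + 2 + N − H − X)/2 = (2·13 + 2 + 1 − 14 − 1)/2 = 14/2 = 7.
(Structurally: 1 ring(s) + 6 π bond(s) = 7.)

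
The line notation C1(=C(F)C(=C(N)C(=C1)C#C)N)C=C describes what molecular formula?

Heavy atoms from the SMILES: 10 C, 1 F, 2 N.
Implicit hydrogens by atom environment:
  5 × C (aromatic): no H
  2 × C: 1 H each → 2
  2 × N: 2 H each → 4
  1 × C: 2 H
  1 × C (aromatic): 1 H
  1 × C: no H
  1 × F: no H
  Total hydrogens = 9.
Molecular formula: C10H9FN2

C10H9FN2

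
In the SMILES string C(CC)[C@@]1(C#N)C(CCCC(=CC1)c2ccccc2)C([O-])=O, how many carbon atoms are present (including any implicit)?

19

The symbol for carbon appears 19 times in the SMILES. Lowercase c denotes aromatic carbon and counts toward C.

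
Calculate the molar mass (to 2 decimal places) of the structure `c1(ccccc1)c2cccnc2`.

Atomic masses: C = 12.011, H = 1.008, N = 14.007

Molecular formula: C11H9N.
M = 11×12.011 + 9×1.008 + 1×14.007 = 155.20 g/mol.

155.20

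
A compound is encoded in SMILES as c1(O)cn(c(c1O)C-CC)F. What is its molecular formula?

C7H10FNO2

Heavy atoms from the SMILES: 7 C, 1 F, 1 N, 2 O.
Implicit hydrogens by atom environment:
  3 × C (aromatic): no H
  2 × C: 2 H each → 4
  2 × O: 1 H each → 2
  1 × C: 3 H
  1 × C (aromatic): 1 H
  1 × F: no H
  1 × N (aromatic): no H
  Total hydrogens = 10.
Molecular formula: C7H10FNO2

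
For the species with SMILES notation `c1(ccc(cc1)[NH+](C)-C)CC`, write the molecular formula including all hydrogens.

C10H16N+

Heavy atoms from the SMILES: 10 C, 1 N.
Implicit hydrogens by atom environment:
  4 × C (aromatic): 1 H each → 4
  3 × C: 3 H each → 9
  2 × C (aromatic): no H
  1 × C: 2 H
  1 × N (charge +1): 1 H
  Total hydrogens = 16.
Net charge +1.
Molecular formula: C10H16N+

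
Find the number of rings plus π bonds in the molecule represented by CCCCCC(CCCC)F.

Molecular formula from the SMILES: C10H21F.
DoU = (2C + 2 + N − H − X)/2 = (2·10 + 2 + 0 − 21 − 1)/2 = 0/2 = 0.
(Structurally: 0 ring(s) + 0 π bond(s) = 0.)

0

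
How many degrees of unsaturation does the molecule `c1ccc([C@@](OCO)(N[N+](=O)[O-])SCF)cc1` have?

5

Molecular formula from the SMILES: C9H11FN2O4S.
DoU = (2C + 2 + N − H − X)/2 = (2·9 + 2 + 2 − 11 − 1)/2 = 10/2 = 5.
(Structurally: 1 ring(s) + 4 π bond(s) = 5.)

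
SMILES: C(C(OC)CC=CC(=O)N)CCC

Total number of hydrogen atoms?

Hydrogens are implicit in SMILES; fill each atom to its normal valence:
  4 × C: 2 H each → 8
  3 × C: 1 H each → 3
  2 × C: 3 H each → 6
  2 × O: no H
  1 × C: no H
  1 × N: 2 H
  Total hydrogens = 19.

19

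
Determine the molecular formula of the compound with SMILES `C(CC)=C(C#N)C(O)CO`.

C7H11NO2

Heavy atoms from the SMILES: 7 C, 1 N, 2 O.
Implicit hydrogens by atom environment:
  2 × C: 2 H each → 4
  2 × C: 1 H each → 2
  2 × C: no H
  2 × O: 1 H each → 2
  1 × C: 3 H
  1 × N: no H
  Total hydrogens = 11.
Molecular formula: C7H11NO2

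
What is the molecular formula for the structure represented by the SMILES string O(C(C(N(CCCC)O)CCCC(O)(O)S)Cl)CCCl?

Heavy atoms from the SMILES: 12 C, 2 Cl, 1 N, 4 O, 1 S.
Implicit hydrogens by atom environment:
  8 × C: 2 H each → 16
  3 × O: 1 H each → 3
  2 × C: 1 H each → 2
  2 × Cl: no H
  1 × C: 3 H
  1 × C: no H
  1 × N: no H
  1 × O: no H
  1 × S: 1 H
  Total hydrogens = 25.
Molecular formula: C12H25Cl2NO4S

C12H25Cl2NO4S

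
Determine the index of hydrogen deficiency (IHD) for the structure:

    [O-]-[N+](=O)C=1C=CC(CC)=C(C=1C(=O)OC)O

Molecular formula from the SMILES: C10H11NO5.
DoU = (2C + 2 + N − H − X)/2 = (2·10 + 2 + 1 − 11 − 0)/2 = 12/2 = 6.
(Structurally: 1 ring(s) + 5 π bond(s) = 6.)

6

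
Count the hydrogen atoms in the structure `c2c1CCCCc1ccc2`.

Hydrogens are implicit in SMILES; fill each atom to its normal valence:
  4 × C: 2 H each → 8
  4 × C (aromatic): 1 H each → 4
  2 × C (aromatic): no H
  Total hydrogens = 12.

12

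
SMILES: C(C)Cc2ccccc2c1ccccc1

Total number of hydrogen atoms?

Hydrogens are implicit in SMILES; fill each atom to its normal valence:
  9 × C (aromatic): 1 H each → 9
  3 × C (aromatic): no H
  2 × C: 2 H each → 4
  1 × C: 3 H
  Total hydrogens = 16.

16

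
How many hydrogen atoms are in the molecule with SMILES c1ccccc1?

6

Hydrogens are implicit in SMILES; fill each atom to its normal valence:
  6 × C (aromatic): 1 H each → 6
  Total hydrogens = 6.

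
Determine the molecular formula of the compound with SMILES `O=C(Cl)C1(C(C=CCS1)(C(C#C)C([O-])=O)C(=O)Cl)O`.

Heavy atoms from the SMILES: 11 C, 2 Cl, 5 O, 1 S.
Implicit hydrogens by atom environment:
  6 × C: no H
  4 × C: 1 H each → 4
  3 × O: no H
  2 × Cl: no H
  1 × C: 2 H
  1 × O: 1 H
  1 × O (charge -1): no H
  1 × S: no H
  Total hydrogens = 7.
Net charge -1.
Molecular formula: C11H7Cl2O5S-

C11H7Cl2O5S-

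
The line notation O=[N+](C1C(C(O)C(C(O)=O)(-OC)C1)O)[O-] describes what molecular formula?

Heavy atoms from the SMILES: 7 C, 1 N, 7 O.
Implicit hydrogens by atom environment:
  3 × C: 1 H each → 3
  3 × O: 1 H each → 3
  3 × O: no H
  2 × C: no H
  1 × C: 3 H
  1 × C: 2 H
  1 × N (charge +1): no H
  1 × O (charge -1): no H
  Total hydrogens = 11.
Molecular formula: C7H11NO7

C7H11NO7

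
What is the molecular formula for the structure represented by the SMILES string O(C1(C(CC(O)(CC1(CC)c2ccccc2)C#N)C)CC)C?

Heavy atoms from the SMILES: 19 C, 1 N, 2 O.
Implicit hydrogens by atom environment:
  5 × C (aromatic): 1 H each → 5
  4 × C: 3 H each → 12
  4 × C: 2 H each → 8
  4 × C: no H
  1 × C: 1 H
  1 × C (aromatic): no H
  1 × N: no H
  1 × O: 1 H
  1 × O: no H
  Total hydrogens = 27.
Molecular formula: C19H27NO2

C19H27NO2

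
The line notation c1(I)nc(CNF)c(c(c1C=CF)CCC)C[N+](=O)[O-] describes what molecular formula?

C12H14F2IN3O2

Heavy atoms from the SMILES: 12 C, 2 F, 1 I, 3 N, 2 O.
Implicit hydrogens by atom environment:
  5 × C (aromatic): no H
  4 × C: 2 H each → 8
  2 × C: 1 H each → 2
  2 × F: no H
  1 × C: 3 H
  1 × I: no H
  1 × N: 1 H
  1 × N (aromatic): no H
  1 × N (charge +1): no H
  1 × O: no H
  1 × O (charge -1): no H
  Total hydrogens = 14.
Molecular formula: C12H14F2IN3O2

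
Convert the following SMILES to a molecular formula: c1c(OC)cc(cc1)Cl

Heavy atoms from the SMILES: 7 C, 1 Cl, 1 O.
Implicit hydrogens by atom environment:
  4 × C (aromatic): 1 H each → 4
  2 × C (aromatic): no H
  1 × C: 3 H
  1 × Cl: no H
  1 × O: no H
  Total hydrogens = 7.
Molecular formula: C7H7ClO

C7H7ClO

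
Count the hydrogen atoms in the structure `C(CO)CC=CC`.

12

Hydrogens are implicit in SMILES; fill each atom to its normal valence:
  3 × C: 2 H each → 6
  2 × C: 1 H each → 2
  1 × C: 3 H
  1 × O: 1 H
  Total hydrogens = 12.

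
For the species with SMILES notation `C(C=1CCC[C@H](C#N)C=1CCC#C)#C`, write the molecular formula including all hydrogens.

Heavy atoms from the SMILES: 13 C, 1 N.
Implicit hydrogens by atom environment:
  5 × C: 2 H each → 10
  5 × C: no H
  3 × C: 1 H each → 3
  1 × N: no H
  Total hydrogens = 13.
Molecular formula: C13H13N

C13H13N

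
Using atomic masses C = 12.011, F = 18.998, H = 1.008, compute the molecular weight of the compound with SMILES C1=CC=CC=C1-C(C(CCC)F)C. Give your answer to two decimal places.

180.27

Molecular formula: C12H17F.
M = 12×12.011 + 1×18.998 + 17×1.008 = 180.27 g/mol.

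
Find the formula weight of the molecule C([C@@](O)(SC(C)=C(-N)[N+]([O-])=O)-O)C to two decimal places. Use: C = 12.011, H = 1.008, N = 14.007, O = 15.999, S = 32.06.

208.23

Molecular formula: C6H12N2O4S.
M = 6×12.011 + 12×1.008 + 2×14.007 + 4×15.999 + 1×32.06 = 208.23 g/mol.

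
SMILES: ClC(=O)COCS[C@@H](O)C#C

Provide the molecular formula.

Heavy atoms from the SMILES: 6 C, 1 Cl, 3 O, 1 S.
Implicit hydrogens by atom environment:
  2 × C: 2 H each → 4
  2 × C: 1 H each → 2
  2 × C: no H
  2 × O: no H
  1 × Cl: no H
  1 × O: 1 H
  1 × S: no H
  Total hydrogens = 7.
Molecular formula: C6H7ClO3S

C6H7ClO3S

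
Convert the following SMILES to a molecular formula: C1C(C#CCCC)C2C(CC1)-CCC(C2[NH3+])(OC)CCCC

C20H36NO+

Heavy atoms from the SMILES: 20 C, 1 N, 1 O.
Implicit hydrogens by atom environment:
  10 × C: 2 H each → 20
  4 × C: 1 H each → 4
  3 × C: 3 H each → 9
  3 × C: no H
  1 × N (charge +1): 3 H
  1 × O: no H
  Total hydrogens = 36.
Net charge +1.
Molecular formula: C20H36NO+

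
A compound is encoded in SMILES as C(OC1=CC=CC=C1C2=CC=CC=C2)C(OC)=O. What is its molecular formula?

Heavy atoms from the SMILES: 15 C, 3 O.
Implicit hydrogens by atom environment:
  9 × C (aromatic): 1 H each → 9
  3 × C (aromatic): no H
  3 × O: no H
  1 × C: 3 H
  1 × C: 2 H
  1 × C: no H
  Total hydrogens = 14.
Molecular formula: C15H14O3

C15H14O3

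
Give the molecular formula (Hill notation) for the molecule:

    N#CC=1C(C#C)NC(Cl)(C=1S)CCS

Heavy atoms from the SMILES: 9 C, 1 Cl, 2 N, 2 S.
Implicit hydrogens by atom environment:
  5 × C: no H
  2 × C: 2 H each → 4
  2 × C: 1 H each → 2
  2 × S: 1 H each → 2
  1 × Cl: no H
  1 × N: 1 H
  1 × N: no H
  Total hydrogens = 9.
Molecular formula: C9H9ClN2S2

C9H9ClN2S2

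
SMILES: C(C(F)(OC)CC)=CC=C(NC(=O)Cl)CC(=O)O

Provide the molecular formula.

Heavy atoms from the SMILES: 11 C, 1 Cl, 1 F, 1 N, 4 O.
Implicit hydrogens by atom environment:
  4 × C: no H
  3 × C: 1 H each → 3
  3 × O: no H
  2 × C: 3 H each → 6
  2 × C: 2 H each → 4
  1 × Cl: no H
  1 × F: no H
  1 × N: 1 H
  1 × O: 1 H
  Total hydrogens = 15.
Molecular formula: C11H15ClFNO4

C11H15ClFNO4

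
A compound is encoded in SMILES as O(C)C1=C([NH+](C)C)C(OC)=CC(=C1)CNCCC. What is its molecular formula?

C14H25N2O2+

Heavy atoms from the SMILES: 14 C, 2 N, 2 O.
Implicit hydrogens by atom environment:
  5 × C: 3 H each → 15
  4 × C (aromatic): no H
  3 × C: 2 H each → 6
  2 × C (aromatic): 1 H each → 2
  2 × O: no H
  1 × N: 1 H
  1 × N (charge +1): 1 H
  Total hydrogens = 25.
Net charge +1.
Molecular formula: C14H25N2O2+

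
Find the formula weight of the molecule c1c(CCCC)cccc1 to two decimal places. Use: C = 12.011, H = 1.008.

Molecular formula: C10H14.
M = 10×12.011 + 14×1.008 = 134.22 g/mol.

134.22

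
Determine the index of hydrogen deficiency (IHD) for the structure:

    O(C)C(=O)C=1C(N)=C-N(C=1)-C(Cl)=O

5

Molecular formula from the SMILES: C7H7ClN2O3.
DoU = (2C + 2 + N − H − X)/2 = (2·7 + 2 + 2 − 7 − 1)/2 = 10/2 = 5.
(Structurally: 1 ring(s) + 4 π bond(s) = 5.)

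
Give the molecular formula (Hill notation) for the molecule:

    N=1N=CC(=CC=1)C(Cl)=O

C5H3ClN2O

Heavy atoms from the SMILES: 5 C, 1 Cl, 2 N, 1 O.
Implicit hydrogens by atom environment:
  3 × C (aromatic): 1 H each → 3
  2 × N (aromatic): no H
  1 × C (aromatic): no H
  1 × C: no H
  1 × Cl: no H
  1 × O: no H
  Total hydrogens = 3.
Molecular formula: C5H3ClN2O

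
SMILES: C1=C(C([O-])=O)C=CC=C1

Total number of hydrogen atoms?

5

Hydrogens are implicit in SMILES; fill each atom to its normal valence:
  5 × C (aromatic): 1 H each → 5
  1 × C (aromatic): no H
  1 × C: no H
  1 × O: no H
  1 × O (charge -1): no H
  Total hydrogens = 5.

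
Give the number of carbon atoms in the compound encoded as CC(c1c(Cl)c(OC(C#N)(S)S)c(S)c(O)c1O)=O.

The symbol for carbon appears 10 times in the SMILES. Lowercase c denotes aromatic carbon and counts toward C.

10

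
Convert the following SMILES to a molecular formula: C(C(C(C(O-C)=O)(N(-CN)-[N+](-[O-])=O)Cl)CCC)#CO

Heavy atoms from the SMILES: 10 C, 1 Cl, 3 N, 5 O.
Implicit hydrogens by atom environment:
  4 × C: no H
  3 × C: 2 H each → 6
  3 × O: no H
  2 × C: 3 H each → 6
  1 × C: 1 H
  1 × Cl: no H
  1 × N: 2 H
  1 × N: no H
  1 × N (charge +1): no H
  1 × O: 1 H
  1 × O (charge -1): no H
  Total hydrogens = 16.
Molecular formula: C10H16ClN3O5

C10H16ClN3O5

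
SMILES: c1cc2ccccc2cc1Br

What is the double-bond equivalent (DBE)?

Molecular formula from the SMILES: C10H7Br.
DoU = (2C + 2 + N − H − X)/2 = (2·10 + 2 + 0 − 7 − 1)/2 = 14/2 = 7.
(Structurally: 2 ring(s) + 5 π bond(s) = 7.)

7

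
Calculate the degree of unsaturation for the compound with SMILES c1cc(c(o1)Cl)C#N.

5

Molecular formula from the SMILES: C5H2ClNO.
DoU = (2C + 2 + N − H − X)/2 = (2·5 + 2 + 1 − 2 − 1)/2 = 10/2 = 5.
(Structurally: 1 ring(s) + 4 π bond(s) = 5.)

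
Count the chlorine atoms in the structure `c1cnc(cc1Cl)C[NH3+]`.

1

The symbol for chlorine appears 1 time in the SMILES.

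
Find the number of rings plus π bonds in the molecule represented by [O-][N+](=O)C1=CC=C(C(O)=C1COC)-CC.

Molecular formula from the SMILES: C10H13NO4.
DoU = (2C + 2 + N − H − X)/2 = (2·10 + 2 + 1 − 13 − 0)/2 = 10/2 = 5.
(Structurally: 1 ring(s) + 4 π bond(s) = 5.)

5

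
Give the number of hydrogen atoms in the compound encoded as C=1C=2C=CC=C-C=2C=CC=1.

8

Hydrogens are implicit in SMILES; fill each atom to its normal valence:
  8 × C (aromatic): 1 H each → 8
  2 × C (aromatic): no H
  Total hydrogens = 8.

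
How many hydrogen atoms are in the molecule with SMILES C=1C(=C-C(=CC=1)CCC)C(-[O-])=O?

11

Hydrogens are implicit in SMILES; fill each atom to its normal valence:
  4 × C (aromatic): 1 H each → 4
  2 × C: 2 H each → 4
  2 × C (aromatic): no H
  1 × C: 3 H
  1 × C: no H
  1 × O: no H
  1 × O (charge -1): no H
  Total hydrogens = 11.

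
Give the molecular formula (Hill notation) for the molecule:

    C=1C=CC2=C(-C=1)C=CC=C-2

C10H8

Heavy atoms from the SMILES: 10 C.
Implicit hydrogens by atom environment:
  8 × C (aromatic): 1 H each → 8
  2 × C (aromatic): no H
  Total hydrogens = 8.
Molecular formula: C10H8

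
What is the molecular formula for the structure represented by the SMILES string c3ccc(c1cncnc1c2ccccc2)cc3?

Heavy atoms from the SMILES: 16 C, 2 N.
Implicit hydrogens by atom environment:
  12 × C (aromatic): 1 H each → 12
  4 × C (aromatic): no H
  2 × N (aromatic): no H
  Total hydrogens = 12.
Molecular formula: C16H12N2

C16H12N2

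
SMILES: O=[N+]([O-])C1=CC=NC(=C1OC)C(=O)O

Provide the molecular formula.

Heavy atoms from the SMILES: 7 C, 2 N, 5 O.
Implicit hydrogens by atom environment:
  3 × C (aromatic): no H
  3 × O: no H
  2 × C (aromatic): 1 H each → 2
  1 × C: 3 H
  1 × C: no H
  1 × N (aromatic): no H
  1 × N (charge +1): no H
  1 × O: 1 H
  1 × O (charge -1): no H
  Total hydrogens = 6.
Molecular formula: C7H6N2O5

C7H6N2O5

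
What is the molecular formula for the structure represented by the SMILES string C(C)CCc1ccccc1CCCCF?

C14H21F

Heavy atoms from the SMILES: 14 C, 1 F.
Implicit hydrogens by atom environment:
  7 × C: 2 H each → 14
  4 × C (aromatic): 1 H each → 4
  2 × C (aromatic): no H
  1 × C: 3 H
  1 × F: no H
  Total hydrogens = 21.
Molecular formula: C14H21F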